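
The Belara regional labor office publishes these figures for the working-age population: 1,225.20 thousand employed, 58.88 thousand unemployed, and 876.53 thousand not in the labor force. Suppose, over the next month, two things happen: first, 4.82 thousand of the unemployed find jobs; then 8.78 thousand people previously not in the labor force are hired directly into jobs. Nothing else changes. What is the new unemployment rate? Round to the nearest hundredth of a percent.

Initially, labor force = 1,225.20 + 58.88 = 1,284.08 thousand, so u = 58.88/1,284.08 = 4.59%.
After the first change, unemployed falls and employed rises by 4.82; labor force unchanged → E = 1,230.02, U = 54.06, labor force = 1,284.08 thousand.
After the second change, employed and labor force both rise by 8.78; unemployed unchanged → E = 1,238.80, U = 54.06, labor force = 1,292.86 thousand.
New unemployment rate = 54.06 / 1,292.86 = 4.18%.

New unemployment rate ≈ 4.18%.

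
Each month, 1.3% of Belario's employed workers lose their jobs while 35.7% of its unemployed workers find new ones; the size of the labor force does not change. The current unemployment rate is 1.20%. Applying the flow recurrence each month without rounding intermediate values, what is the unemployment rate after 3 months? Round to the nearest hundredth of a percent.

Unemployment rate after three months ≈ 2.94%.

With a fixed labor force, u_{t+1} = u_t + s·(1−u_t) − f·u_t = u_t·(1−s−f) + s.
Here 1−s−f = 0.630 and s = 0.013.
u_1 = 0.012000 × 0.630 + 0.013 = 0.020560.
u_2 = 0.020560 × 0.630 + 0.013 = 0.025953.
u_3 = 0.025953 × 0.630 + 0.013 = 0.029350.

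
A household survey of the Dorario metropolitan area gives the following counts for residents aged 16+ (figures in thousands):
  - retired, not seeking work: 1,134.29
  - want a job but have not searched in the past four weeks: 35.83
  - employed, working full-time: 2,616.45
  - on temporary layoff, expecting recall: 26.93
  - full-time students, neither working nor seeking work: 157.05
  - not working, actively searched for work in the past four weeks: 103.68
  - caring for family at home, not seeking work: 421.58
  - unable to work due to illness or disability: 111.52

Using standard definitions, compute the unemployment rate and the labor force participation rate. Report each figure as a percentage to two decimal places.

Unemployment rate ≈ 4.75%; labor force participation rate ≈ 59.62%.

Employed = 2,616.45 thousand.
Unemployed = 26.93 + 103.68 = 130.61 thousand (jobless and actively searching, or on temporary layoff).
Labor force = 2,616.45 + 130.61 = 2,747.06 thousand.
Not in labor force = 1,134.29 + 35.83 + 157.05 + 421.58 + 111.52 = 1,860.27 thousand (those not working and not actively searching are outside the labor force — including those who want a job but have given up searching).
Civilian working-age population = 2,747.06 + 1,860.27 = 4,607.33 thousand.
Unemployment rate = 130.61 / 2,747.06 = 4.75%.
Labor force participation rate = 2,747.06 / 4,607.33 = 59.62%.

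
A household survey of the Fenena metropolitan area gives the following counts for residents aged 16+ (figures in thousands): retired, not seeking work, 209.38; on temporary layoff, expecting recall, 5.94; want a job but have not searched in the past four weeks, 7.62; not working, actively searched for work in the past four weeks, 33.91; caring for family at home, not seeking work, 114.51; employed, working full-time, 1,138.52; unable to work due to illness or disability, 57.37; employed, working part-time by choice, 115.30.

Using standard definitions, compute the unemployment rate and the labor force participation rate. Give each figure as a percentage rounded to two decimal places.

Unemployment rate ≈ 3.08%; labor force participation rate ≈ 76.89%.

Employed = 1,138.52 + 115.30 = 1,253.82 thousand.
Unemployed = 5.94 + 33.91 = 39.85 thousand (jobless and actively searching, or on temporary layoff).
Labor force = 1,253.82 + 39.85 = 1,293.67 thousand.
Not in labor force = 209.38 + 7.62 + 114.51 + 57.37 = 388.88 thousand (those not working and not actively searching are outside the labor force — including those who want a job but have given up searching).
Civilian working-age population = 1,293.67 + 388.88 = 1,682.55 thousand.
Unemployment rate = 39.85 / 1,293.67 = 3.08%.
Labor force participation rate = 1,293.67 / 1,682.55 = 76.89%.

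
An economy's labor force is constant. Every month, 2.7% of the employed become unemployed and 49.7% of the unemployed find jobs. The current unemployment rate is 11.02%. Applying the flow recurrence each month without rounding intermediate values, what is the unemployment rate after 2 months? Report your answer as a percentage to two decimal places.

Unemployment rate after two months ≈ 6.48%.

With a fixed labor force, u_{t+1} = u_t + s·(1−u_t) − f·u_t = u_t·(1−s−f) + s.
Here 1−s−f = 0.476 and s = 0.027.
u_1 = 0.110200 × 0.476 + 0.027 = 0.079455.
u_2 = 0.079455 × 0.476 + 0.027 = 0.064821.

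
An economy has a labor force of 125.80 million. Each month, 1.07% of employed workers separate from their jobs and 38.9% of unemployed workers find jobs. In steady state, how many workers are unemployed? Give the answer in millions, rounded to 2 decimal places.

Steady-state unemployment rate u* = s/(s+f) = 1.07/(1.07+38.9) = 0.026770.
Unemployed = u* × labor force = 0.026770 × 125.80 ≈ 3.37 million.

About 3.37 million are unemployed in steady state.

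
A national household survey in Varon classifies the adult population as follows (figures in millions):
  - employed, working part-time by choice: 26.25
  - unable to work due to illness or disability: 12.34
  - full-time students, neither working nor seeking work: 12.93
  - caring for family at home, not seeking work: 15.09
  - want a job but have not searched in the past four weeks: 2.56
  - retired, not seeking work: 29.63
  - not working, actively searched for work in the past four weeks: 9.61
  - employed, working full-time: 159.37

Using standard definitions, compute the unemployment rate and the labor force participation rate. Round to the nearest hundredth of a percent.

Unemployment rate ≈ 4.92%; labor force participation rate ≈ 72.91%.

Employed = 26.25 + 159.37 = 185.62 million.
Unemployed = 9.61 million.
Labor force = 185.62 + 9.61 = 195.23 million.
Not in labor force = 12.34 + 12.93 + 15.09 + 2.56 + 29.63 = 72.55 million (those not working and not actively searching are outside the labor force — including those who want a job but have given up searching).
Civilian working-age population = 195.23 + 72.55 = 267.78 million.
Unemployment rate = 9.61 / 195.23 = 4.92%.
Labor force participation rate = 195.23 / 267.78 = 72.91%.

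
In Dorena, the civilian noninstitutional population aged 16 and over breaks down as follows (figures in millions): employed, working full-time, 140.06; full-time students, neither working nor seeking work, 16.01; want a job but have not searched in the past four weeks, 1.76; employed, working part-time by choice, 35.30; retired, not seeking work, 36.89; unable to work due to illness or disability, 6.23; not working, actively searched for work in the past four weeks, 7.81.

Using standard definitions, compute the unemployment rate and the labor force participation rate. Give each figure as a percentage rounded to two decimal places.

Unemployment rate ≈ 4.26%; labor force participation rate ≈ 75.05%.

Employed = 140.06 + 35.30 = 175.36 million.
Unemployed = 7.81 million.
Labor force = 175.36 + 7.81 = 183.17 million.
Not in labor force = 16.01 + 1.76 + 36.89 + 6.23 = 60.89 million (those not working and not actively searching are outside the labor force — including those who want a job but have given up searching).
Civilian working-age population = 183.17 + 60.89 = 244.06 million.
Unemployment rate = 7.81 / 183.17 = 4.26%.
Labor force participation rate = 183.17 / 244.06 = 75.05%.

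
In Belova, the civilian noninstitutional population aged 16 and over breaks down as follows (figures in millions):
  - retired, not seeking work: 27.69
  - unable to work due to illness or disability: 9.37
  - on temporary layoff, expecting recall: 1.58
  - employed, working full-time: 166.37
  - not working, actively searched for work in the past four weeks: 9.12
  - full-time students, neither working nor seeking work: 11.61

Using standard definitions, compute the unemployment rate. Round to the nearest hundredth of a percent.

Unemployment rate ≈ 6.04%.

Employed = 166.37 million.
Unemployed = 1.58 + 9.12 = 10.70 million (jobless and actively searching, or on temporary layoff).
Labor force = 166.37 + 10.70 = 177.07 million.
Unemployment rate = 10.70 / 177.07 = 6.04%.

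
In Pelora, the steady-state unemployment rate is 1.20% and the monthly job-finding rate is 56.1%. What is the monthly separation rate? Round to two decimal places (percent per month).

From u* = s/(s+f): s = u·f/(1−u).
s = 0.0120 × 56.1 / (1 − 0.0120) = 0.6732 / 0.9880 ≈ 0.68% per month.

Separation rate ≈ 0.68% per month.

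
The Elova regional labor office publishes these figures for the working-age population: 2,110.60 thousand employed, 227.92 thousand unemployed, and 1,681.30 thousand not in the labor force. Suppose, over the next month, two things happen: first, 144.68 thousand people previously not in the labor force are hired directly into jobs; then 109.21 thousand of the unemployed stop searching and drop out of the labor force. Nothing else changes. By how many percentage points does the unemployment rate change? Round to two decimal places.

The unemployment rate changes by −4.75 percentage points.

Initially, labor force = 2,110.60 + 227.92 = 2,338.52 thousand, so u = 227.92/2,338.52 = 9.75%.
After the first change, employed and labor force both rise by 144.68; unemployed unchanged → E = 2,255.28, U = 227.92, labor force = 2,483.20 thousand.
After the second change, unemployed and labor force both fall by 109.21 → E = 2,255.28, U = 118.71, labor force = 2,373.99 thousand.
New unemployment rate = 118.71 / 2,373.99 = 5.00%.
Change = 5.00% − 9.75% = −4.75 percentage points.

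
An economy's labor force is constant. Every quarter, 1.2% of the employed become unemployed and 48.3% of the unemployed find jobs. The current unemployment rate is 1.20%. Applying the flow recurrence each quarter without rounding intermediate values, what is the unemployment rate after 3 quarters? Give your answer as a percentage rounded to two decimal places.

Unemployment rate after three quarters ≈ 2.27%.

With a fixed labor force, u_{t+1} = u_t + s·(1−u_t) − f·u_t = u_t·(1−s−f) + s.
Here 1−s−f = 0.505 and s = 0.012.
u_1 = 0.012000 × 0.505 + 0.012 = 0.018060.
u_2 = 0.018060 × 0.505 + 0.012 = 0.021120.
u_3 = 0.021120 × 0.505 + 0.012 = 0.022666.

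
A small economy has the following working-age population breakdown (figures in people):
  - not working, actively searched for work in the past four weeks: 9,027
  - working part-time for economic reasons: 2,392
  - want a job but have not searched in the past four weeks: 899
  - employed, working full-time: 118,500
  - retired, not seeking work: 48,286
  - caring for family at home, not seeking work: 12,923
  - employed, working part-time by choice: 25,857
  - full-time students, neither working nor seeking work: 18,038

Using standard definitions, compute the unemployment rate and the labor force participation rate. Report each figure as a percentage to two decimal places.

Unemployment rate ≈ 5.79%; labor force participation rate ≈ 66.03%.

Employed = 2,392 + 118,500 + 25,857 = 146,749 (anyone who worked, including part-time for economic reasons, counts as employed).
Unemployed = 9,027.
Labor force = 146,749 + 9,027 = 155,776.
Not in labor force = 899 + 48,286 + 12,923 + 18,038 = 80,146 (those not working and not actively searching are outside the labor force — including those who want a job but have given up searching).
Civilian working-age population = 155,776 + 80,146 = 235,922.
Unemployment rate = 9,027 / 155,776 = 5.79%.
Labor force participation rate = 155,776 / 235,922 = 66.03%.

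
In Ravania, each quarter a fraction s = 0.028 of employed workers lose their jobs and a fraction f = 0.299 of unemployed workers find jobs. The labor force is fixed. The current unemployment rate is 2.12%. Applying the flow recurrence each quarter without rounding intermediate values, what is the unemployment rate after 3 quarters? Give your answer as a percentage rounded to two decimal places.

Unemployment rate after three quarters ≈ 6.60%.

With a fixed labor force, u_{t+1} = u_t + s·(1−u_t) − f·u_t = u_t·(1−s−f) + s.
Here 1−s−f = 0.673 and s = 0.028.
u_1 = 0.021200 × 0.673 + 0.028 = 0.042268.
u_2 = 0.042268 × 0.673 + 0.028 = 0.056446.
u_3 = 0.056446 × 0.673 + 0.028 = 0.065988.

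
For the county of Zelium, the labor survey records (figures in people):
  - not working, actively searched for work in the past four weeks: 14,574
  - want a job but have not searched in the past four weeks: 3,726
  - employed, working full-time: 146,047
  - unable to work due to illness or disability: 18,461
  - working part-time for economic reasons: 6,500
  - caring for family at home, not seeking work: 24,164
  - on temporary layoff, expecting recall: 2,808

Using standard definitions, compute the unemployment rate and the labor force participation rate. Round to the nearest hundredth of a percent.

Unemployment rate ≈ 10.23%; labor force participation rate ≈ 78.57%.

Employed = 146,047 + 6,500 = 152,547 (anyone who worked, including part-time for economic reasons, counts as employed).
Unemployed = 14,574 + 2,808 = 17,382 (jobless and actively searching, or on temporary layoff).
Labor force = 152,547 + 17,382 = 169,929.
Not in labor force = 3,726 + 18,461 + 24,164 = 46,351 (those not working and not actively searching are outside the labor force — including those who want a job but have given up searching).
Civilian working-age population = 169,929 + 46,351 = 216,280.
Unemployment rate = 17,382 / 169,929 = 10.23%.
Labor force participation rate = 169,929 / 216,280 = 78.57%.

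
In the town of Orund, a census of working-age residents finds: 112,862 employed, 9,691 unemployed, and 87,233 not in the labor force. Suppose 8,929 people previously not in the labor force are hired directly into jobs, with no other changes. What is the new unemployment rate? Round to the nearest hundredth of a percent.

New unemployment rate ≈ 7.37%.

Initially, labor force = 112,862 + 9,691 = 122,553, so u = 9,691/122,553 = 7.91%.
After the change, employed and labor force both rise by 8,929; unemployed unchanged → E = 121,791, U = 9,691, labor force = 131,482.
New unemployment rate = 9,691 / 131,482 = 7.37%.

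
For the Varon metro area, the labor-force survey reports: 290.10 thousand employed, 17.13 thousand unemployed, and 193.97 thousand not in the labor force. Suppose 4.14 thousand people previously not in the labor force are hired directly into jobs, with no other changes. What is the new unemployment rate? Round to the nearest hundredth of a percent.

New unemployment rate ≈ 5.50%.

Initially, labor force = 290.10 + 17.13 = 307.23 thousand, so u = 17.13/307.23 = 5.58%.
After the change, employed and labor force both rise by 4.14; unemployed unchanged → E = 294.24, U = 17.13, labor force = 311.37 thousand.
New unemployment rate = 17.13 / 311.37 = 5.50%.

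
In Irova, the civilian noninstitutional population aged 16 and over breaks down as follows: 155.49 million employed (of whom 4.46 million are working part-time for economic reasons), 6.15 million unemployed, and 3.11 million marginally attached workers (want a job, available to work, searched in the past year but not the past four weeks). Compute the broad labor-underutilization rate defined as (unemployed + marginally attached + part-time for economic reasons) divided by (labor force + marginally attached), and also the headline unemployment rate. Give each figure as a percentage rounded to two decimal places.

Broad underutilization rate ≈ 8.33%; headline unemployment rate ≈ 3.80%.

Labor force = 155.49 + 6.15 = 161.64 million.
Numerator = 6.15 + 3.11 + 4.46 = 13.72 million.
Denominator = 161.64 + 3.11 = 164.75 million.
Broad rate = 13.72 / 164.75 = 8.33%.
Headline unemployment rate = 6.15 / 161.64 = 3.80%.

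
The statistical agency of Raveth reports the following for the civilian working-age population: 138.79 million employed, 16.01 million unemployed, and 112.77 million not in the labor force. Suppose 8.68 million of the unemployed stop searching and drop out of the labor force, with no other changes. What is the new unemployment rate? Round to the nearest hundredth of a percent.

Initially, labor force = 138.79 + 16.01 = 154.80 million, so u = 16.01/154.80 = 10.34%.
After the change, unemployed and labor force both fall by 8.68 → E = 138.79, U = 7.33, labor force = 146.12 million.
New unemployment rate = 7.33 / 146.12 = 5.02%.

New unemployment rate ≈ 5.02%.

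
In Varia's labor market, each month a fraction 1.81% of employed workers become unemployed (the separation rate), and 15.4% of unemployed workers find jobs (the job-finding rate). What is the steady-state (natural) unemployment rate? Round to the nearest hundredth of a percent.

At steady state the flows balance: s·E = f·U, so U/(E+U) = s/(s+f).
u* = 1.81 / (1.81 + 15.4) = 1.81 / 17.21 = 10.52%.

Steady-state unemployment rate ≈ 10.52%.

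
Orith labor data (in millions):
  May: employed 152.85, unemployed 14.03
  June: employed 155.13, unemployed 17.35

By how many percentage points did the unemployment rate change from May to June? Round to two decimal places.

May: labor force = 152.85 + 14.03 = 166.88; u = 14.03/166.88 = 8.41%.
June: labor force = 155.13 + 17.35 = 172.48; u = 17.35/172.48 = 10.06%.
Change = 10.06% − 8.41% = +1.65 pp.

The unemployment rate changed by +1.65 percentage points.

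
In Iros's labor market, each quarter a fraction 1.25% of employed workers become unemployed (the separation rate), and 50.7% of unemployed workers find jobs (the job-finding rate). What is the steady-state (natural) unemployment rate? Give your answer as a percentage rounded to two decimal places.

Steady-state unemployment rate ≈ 2.41%.

At steady state the flows balance: s·E = f·U, so U/(E+U) = s/(s+f).
u* = 1.25 / (1.25 + 50.7) = 1.25 / 51.95 = 2.41%.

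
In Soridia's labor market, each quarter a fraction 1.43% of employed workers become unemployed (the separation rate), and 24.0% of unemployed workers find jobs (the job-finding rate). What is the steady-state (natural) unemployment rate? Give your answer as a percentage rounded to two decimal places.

Steady-state unemployment rate ≈ 5.62%.

At steady state the flows balance: s·E = f·U, so U/(E+U) = s/(s+f).
u* = 1.43 / (1.43 + 24.0) = 1.43 / 25.43 = 5.62%.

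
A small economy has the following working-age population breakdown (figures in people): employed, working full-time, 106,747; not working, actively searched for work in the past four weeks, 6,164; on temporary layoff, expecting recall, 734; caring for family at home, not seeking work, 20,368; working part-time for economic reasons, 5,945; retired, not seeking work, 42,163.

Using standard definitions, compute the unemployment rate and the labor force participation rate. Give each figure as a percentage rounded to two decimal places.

Unemployment rate ≈ 5.77%; labor force participation rate ≈ 65.67%.

Employed = 106,747 + 5,945 = 112,692 (anyone who worked, including part-time for economic reasons, counts as employed).
Unemployed = 6,164 + 734 = 6,898 (jobless and actively searching, or on temporary layoff).
Labor force = 112,692 + 6,898 = 119,590.
Not in labor force = 20,368 + 42,163 = 62,531 (those not working and not actively searching are outside the labor force).
Civilian working-age population = 119,590 + 62,531 = 182,121.
Unemployment rate = 6,898 / 119,590 = 5.77%.
Labor force participation rate = 119,590 / 182,121 = 65.67%.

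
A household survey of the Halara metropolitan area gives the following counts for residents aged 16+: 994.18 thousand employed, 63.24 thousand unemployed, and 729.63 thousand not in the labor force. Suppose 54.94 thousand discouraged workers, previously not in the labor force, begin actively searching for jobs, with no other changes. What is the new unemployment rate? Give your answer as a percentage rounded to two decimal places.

Initially, labor force = 994.18 + 63.24 = 1,057.42 thousand, so u = 63.24/1,057.42 = 5.98%.
After the change, unemployed and labor force both rise by 54.94 → E = 994.18, U = 118.18, labor force = 1,112.36 thousand.
New unemployment rate = 118.18 / 1,112.36 = 10.62%.

New unemployment rate ≈ 10.62%.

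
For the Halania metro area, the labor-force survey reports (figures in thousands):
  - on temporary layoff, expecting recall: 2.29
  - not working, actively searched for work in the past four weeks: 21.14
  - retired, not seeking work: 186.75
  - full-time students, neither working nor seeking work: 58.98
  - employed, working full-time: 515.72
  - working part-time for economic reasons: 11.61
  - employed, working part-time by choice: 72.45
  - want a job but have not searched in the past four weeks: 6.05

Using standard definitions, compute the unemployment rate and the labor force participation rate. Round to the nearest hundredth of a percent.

Employed = 515.72 + 11.61 + 72.45 = 599.78 thousand (anyone who worked, including part-time for economic reasons, counts as employed).
Unemployed = 2.29 + 21.14 = 23.43 thousand (jobless and actively searching, or on temporary layoff).
Labor force = 599.78 + 23.43 = 623.21 thousand.
Not in labor force = 186.75 + 58.98 + 6.05 = 251.78 thousand (those not working and not actively searching are outside the labor force — including those who want a job but have given up searching).
Civilian working-age population = 623.21 + 251.78 = 874.99 thousand.
Unemployment rate = 23.43 / 623.21 = 3.76%.
Labor force participation rate = 623.21 / 874.99 = 71.22%.

Unemployment rate ≈ 3.76%; labor force participation rate ≈ 71.22%.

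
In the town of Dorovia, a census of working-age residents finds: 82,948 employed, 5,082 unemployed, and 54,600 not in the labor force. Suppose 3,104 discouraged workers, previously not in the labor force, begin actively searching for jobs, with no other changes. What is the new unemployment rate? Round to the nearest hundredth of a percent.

New unemployment rate ≈ 8.98%.

Initially, labor force = 82,948 + 5,082 = 88,030, so u = 5,082/88,030 = 5.77%.
After the change, unemployed and labor force both rise by 3,104 → E = 82,948, U = 8,186, labor force = 91,134.
New unemployment rate = 8,186 / 91,134 = 8.98%.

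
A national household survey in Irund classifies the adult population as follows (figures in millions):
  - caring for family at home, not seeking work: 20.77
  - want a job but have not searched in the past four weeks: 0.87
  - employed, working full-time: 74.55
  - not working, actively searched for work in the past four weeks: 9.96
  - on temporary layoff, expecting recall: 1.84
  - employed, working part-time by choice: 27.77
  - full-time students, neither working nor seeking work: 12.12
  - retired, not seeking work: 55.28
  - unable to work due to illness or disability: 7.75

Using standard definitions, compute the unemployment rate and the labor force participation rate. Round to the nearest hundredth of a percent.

Employed = 74.55 + 27.77 = 102.32 million.
Unemployed = 9.96 + 1.84 = 11.80 million (jobless and actively searching, or on temporary layoff).
Labor force = 102.32 + 11.80 = 114.12 million.
Not in labor force = 20.77 + 0.87 + 12.12 + 55.28 + 7.75 = 96.79 million (those not working and not actively searching are outside the labor force — including those who want a job but have given up searching).
Civilian working-age population = 114.12 + 96.79 = 210.91 million.
Unemployment rate = 11.80 / 114.12 = 10.34%.
Labor force participation rate = 114.12 / 210.91 = 54.11%.

Unemployment rate ≈ 10.34%; labor force participation rate ≈ 54.11%.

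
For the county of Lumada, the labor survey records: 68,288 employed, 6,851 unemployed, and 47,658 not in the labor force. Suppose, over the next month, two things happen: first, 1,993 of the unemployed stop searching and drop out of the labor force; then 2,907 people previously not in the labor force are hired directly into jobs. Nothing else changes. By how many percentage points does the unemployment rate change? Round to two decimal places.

Initially, labor force = 68,288 + 6,851 = 75,139, so u = 6,851/75,139 = 9.12%.
After the first change, unemployed and labor force both fall by 1,993 → E = 68,288, U = 4,858, labor force = 73,146.
After the second change, employed and labor force both rise by 2,907; unemployed unchanged → E = 71,195, U = 4,858, labor force = 76,053.
New unemployment rate = 4,858 / 76,053 = 6.39%.
Change = 6.39% − 9.12% = −2.73 percentage points.

The unemployment rate changes by −2.73 percentage points.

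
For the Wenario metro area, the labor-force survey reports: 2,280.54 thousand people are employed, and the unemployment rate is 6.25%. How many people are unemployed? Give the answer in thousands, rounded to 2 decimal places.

About 152.04 thousand are unemployed.

Let U be the number unemployed. The labor force is E + U, and U/(E+U) = 0.0625.
So U = 0.0625 × 2,280.54 / (1 − 0.0625) = 142.5337 / 0.9375 ≈ 152.04 thousand.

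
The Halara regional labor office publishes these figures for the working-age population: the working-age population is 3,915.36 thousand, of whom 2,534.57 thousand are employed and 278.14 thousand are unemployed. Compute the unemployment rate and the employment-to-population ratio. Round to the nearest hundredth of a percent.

Labor force = employed + unemployed = 2,534.57 + 278.14 = 2,812.71 thousand.
Unemployment rate = 278.14 / 2,812.71 = 9.89%.
Employment-population ratio = 2,534.57 / 3,915.36 = 64.73%.

Unemployment rate ≈ 9.89%; employment-population ratio ≈ 64.73%.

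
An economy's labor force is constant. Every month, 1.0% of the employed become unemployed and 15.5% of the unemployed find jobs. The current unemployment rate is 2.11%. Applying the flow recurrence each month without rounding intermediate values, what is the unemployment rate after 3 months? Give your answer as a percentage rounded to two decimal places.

Unemployment rate after three months ≈ 3.76%.

With a fixed labor force, u_{t+1} = u_t + s·(1−u_t) − f·u_t = u_t·(1−s−f) + s.
Here 1−s−f = 0.835 and s = 0.010.
u_1 = 0.021100 × 0.835 + 0.010 = 0.027618.
u_2 = 0.027618 × 0.835 + 0.010 = 0.033061.
u_3 = 0.033061 × 0.835 + 0.010 = 0.037606.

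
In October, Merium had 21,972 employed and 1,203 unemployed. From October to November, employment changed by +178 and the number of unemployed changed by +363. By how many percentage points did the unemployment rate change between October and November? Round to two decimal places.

The unemployment rate changed by +1.41 percentage points.

October: labor force = 21,972 + 1,203 = 23,175; u = 1,203/23,175 = 5.19%.
November: labor force = 22,150 + 1,566 = 23,716; u = 1,566/23,716 = 6.60%.
Change = 6.60% − 5.19% = +1.41 pp.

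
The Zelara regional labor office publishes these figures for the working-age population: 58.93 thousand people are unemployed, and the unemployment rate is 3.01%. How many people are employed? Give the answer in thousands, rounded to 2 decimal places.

Labor force = U / u = 58.93 / 0.0301 ≈ 1,957.81 thousand.
Employed = labor force − unemployed = 1,957.81 − 58.93 = 1,898.88 thousand.

About 1,898.88 thousand are employed.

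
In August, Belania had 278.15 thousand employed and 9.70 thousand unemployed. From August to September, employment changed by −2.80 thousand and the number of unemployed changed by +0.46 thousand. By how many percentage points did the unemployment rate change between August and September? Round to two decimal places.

The unemployment rate changed by +0.19 percentage points.

August: labor force = 278.15 + 9.70 = 287.85; u = 9.70/287.85 = 3.37%.
September: labor force = 275.35 + 10.16 = 285.51; u = 10.16/285.51 = 3.56%.
Change = 3.56% − 3.37% = +0.19 pp.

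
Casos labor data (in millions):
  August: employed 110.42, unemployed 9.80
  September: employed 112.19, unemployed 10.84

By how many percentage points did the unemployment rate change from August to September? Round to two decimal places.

August: labor force = 110.42 + 9.80 = 120.22; u = 9.80/120.22 = 8.15%.
September: labor force = 112.19 + 10.84 = 123.03; u = 10.84/123.03 = 8.81%.
Change = 8.81% − 8.15% = +0.66 pp.

The unemployment rate changed by +0.66 percentage points.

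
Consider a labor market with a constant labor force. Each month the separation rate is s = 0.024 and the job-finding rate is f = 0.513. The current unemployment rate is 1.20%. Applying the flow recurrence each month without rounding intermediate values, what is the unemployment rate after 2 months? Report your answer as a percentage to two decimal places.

With a fixed labor force, u_{t+1} = u_t + s·(1−u_t) − f·u_t = u_t·(1−s−f) + s.
Here 1−s−f = 0.463 and s = 0.024.
u_1 = 0.012000 × 0.463 + 0.024 = 0.029556.
u_2 = 0.029556 × 0.463 + 0.024 = 0.037684.

Unemployment rate after two months ≈ 3.77%.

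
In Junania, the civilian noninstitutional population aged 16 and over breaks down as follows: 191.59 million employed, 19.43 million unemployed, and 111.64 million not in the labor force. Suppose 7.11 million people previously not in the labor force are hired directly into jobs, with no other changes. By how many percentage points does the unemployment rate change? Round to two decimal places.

The unemployment rate changes by −0.30 percentage points.

Initially, labor force = 191.59 + 19.43 = 211.02 million, so u = 19.43/211.02 = 9.21%.
After the change, employed and labor force both rise by 7.11; unemployed unchanged → E = 198.70, U = 19.43, labor force = 218.13 million.
New unemployment rate = 19.43 / 218.13 = 8.91%.
Change = 8.91% − 9.21% = −0.30 percentage points.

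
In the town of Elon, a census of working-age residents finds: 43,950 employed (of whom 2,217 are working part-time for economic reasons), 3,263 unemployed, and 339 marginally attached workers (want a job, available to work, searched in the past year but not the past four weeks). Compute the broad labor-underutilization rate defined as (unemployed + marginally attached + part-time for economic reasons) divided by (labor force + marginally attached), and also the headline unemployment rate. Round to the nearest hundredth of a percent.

Labor force = 43,950 + 3,263 = 47,213.
Numerator = 3,263 + 339 + 2,217 = 5,819.
Denominator = 47,213 + 339 = 47,552.
Broad rate = 5,819 / 47,552 = 12.24%.
Headline unemployment rate = 3,263 / 47,213 = 6.91%.

Broad underutilization rate ≈ 12.24%; headline unemployment rate ≈ 6.91%.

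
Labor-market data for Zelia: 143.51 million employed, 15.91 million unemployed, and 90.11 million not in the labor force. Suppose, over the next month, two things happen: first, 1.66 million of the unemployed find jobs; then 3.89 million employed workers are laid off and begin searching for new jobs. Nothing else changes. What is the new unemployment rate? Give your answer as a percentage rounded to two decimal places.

New unemployment rate ≈ 11.38%.

Initially, labor force = 143.51 + 15.91 = 159.42 million, so u = 15.91/159.42 = 9.98%.
After the first change, unemployed falls and employed rises by 1.66; labor force unchanged → E = 145.17, U = 14.25, labor force = 159.42 million.
After the second change, employed falls and unemployed rises by 3.89; labor force unchanged → E = 141.28, U = 18.14, labor force = 159.42 million.
New unemployment rate = 18.14 / 159.42 = 11.38%.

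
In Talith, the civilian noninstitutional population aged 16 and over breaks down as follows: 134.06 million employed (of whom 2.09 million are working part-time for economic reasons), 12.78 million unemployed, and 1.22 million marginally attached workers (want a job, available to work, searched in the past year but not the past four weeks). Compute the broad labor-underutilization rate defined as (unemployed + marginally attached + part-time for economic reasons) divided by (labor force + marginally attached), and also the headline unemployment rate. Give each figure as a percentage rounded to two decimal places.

Broad underutilization rate ≈ 10.87%; headline unemployment rate ≈ 8.70%.

Labor force = 134.06 + 12.78 = 146.84 million.
Numerator = 12.78 + 1.22 + 2.09 = 16.09 million.
Denominator = 146.84 + 1.22 = 148.06 million.
Broad rate = 16.09 / 148.06 = 10.87%.
Headline unemployment rate = 12.78 / 146.84 = 8.70%.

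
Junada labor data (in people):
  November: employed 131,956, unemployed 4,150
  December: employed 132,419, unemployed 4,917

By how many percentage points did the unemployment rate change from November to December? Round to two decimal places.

November: labor force = 131,956 + 4,150 = 136,106; u = 4,150/136,106 = 3.05%.
December: labor force = 132,419 + 4,917 = 137,336; u = 4,917/137,336 = 3.58%.
Change = 3.58% − 3.05% = +0.53 pp.

The unemployment rate changed by +0.53 percentage points.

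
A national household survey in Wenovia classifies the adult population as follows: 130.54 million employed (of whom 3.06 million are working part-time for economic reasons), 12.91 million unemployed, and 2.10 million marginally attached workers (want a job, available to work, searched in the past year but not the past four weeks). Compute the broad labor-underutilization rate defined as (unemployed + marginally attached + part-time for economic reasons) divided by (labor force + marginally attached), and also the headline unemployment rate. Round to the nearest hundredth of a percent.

Labor force = 130.54 + 12.91 = 143.45 million.
Numerator = 12.91 + 2.10 + 3.06 = 18.07 million.
Denominator = 143.45 + 2.10 = 145.55 million.
Broad rate = 18.07 / 145.55 = 12.41%.
Headline unemployment rate = 12.91 / 143.45 = 9.00%.

Broad underutilization rate ≈ 12.41%; headline unemployment rate ≈ 9.00%.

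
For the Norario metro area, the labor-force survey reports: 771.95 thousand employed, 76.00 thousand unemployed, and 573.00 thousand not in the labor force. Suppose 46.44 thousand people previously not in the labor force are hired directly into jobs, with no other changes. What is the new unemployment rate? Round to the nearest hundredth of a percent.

New unemployment rate ≈ 8.50%.

Initially, labor force = 771.95 + 76.00 = 847.95 thousand, so u = 76.00/847.95 = 8.96%.
After the change, employed and labor force both rise by 46.44; unemployed unchanged → E = 818.39, U = 76.00, labor force = 894.39 thousand.
New unemployment rate = 76.00 / 894.39 = 8.50%.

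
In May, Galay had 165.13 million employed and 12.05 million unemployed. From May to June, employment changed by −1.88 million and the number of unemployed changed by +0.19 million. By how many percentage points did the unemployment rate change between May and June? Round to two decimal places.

May: labor force = 165.13 + 12.05 = 177.18; u = 12.05/177.18 = 6.80%.
June: labor force = 163.25 + 12.24 = 175.49; u = 12.24/175.49 = 6.97%.
Change = 6.97% − 6.80% = +0.17 pp.

The unemployment rate changed by +0.17 percentage points.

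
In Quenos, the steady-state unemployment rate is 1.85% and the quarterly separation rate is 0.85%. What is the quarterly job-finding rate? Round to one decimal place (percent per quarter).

Job-finding rate ≈ 45.1% per quarter.

From u* = s/(s+f): f = s·(1−u)/u.
f = 0.85 × (1 − 0.0185) / 0.0185 = 0.8343 / 0.0185 ≈ 45.1% per quarter.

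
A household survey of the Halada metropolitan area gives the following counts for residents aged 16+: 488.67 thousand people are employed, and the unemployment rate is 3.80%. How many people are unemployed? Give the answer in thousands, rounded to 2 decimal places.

Let U be the number unemployed. The labor force is E + U, and U/(E+U) = 0.0380.
So U = 0.0380 × 488.67 / (1 − 0.0380) = 18.5695 / 0.9620 ≈ 19.30 thousand.

About 19.30 thousand are unemployed.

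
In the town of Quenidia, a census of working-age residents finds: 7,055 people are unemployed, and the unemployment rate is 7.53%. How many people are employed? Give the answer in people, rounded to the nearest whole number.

Labor force = U / u = 7,055 / 0.0753 ≈ 93,692.
Employed = labor force − unemployed = 93,692 − 7,055 = 86,637.

About 86,637 are employed.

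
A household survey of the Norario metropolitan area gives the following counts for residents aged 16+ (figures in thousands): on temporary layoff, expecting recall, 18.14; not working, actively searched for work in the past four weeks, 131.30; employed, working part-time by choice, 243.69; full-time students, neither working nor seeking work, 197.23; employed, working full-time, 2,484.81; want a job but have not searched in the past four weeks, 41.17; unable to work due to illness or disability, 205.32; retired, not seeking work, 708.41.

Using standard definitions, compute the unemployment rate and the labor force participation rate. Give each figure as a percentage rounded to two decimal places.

Unemployment rate ≈ 5.19%; labor force participation rate ≈ 71.41%.

Employed = 243.69 + 2,484.81 = 2,728.50 thousand.
Unemployed = 18.14 + 131.30 = 149.44 thousand (jobless and actively searching, or on temporary layoff).
Labor force = 2,728.50 + 149.44 = 2,877.94 thousand.
Not in labor force = 197.23 + 41.17 + 205.32 + 708.41 = 1,152.13 thousand (those not working and not actively searching are outside the labor force — including those who want a job but have given up searching).
Civilian working-age population = 2,877.94 + 1,152.13 = 4,030.07 thousand.
Unemployment rate = 149.44 / 2,877.94 = 5.19%.
Labor force participation rate = 2,877.94 / 4,030.07 = 71.41%.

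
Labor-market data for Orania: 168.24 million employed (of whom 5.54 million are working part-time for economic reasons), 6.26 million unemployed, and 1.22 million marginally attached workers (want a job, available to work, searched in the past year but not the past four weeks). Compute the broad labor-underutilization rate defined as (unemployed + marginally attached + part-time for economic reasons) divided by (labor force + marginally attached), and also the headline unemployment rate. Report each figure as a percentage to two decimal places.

Broad underutilization rate ≈ 7.41%; headline unemployment rate ≈ 3.59%.

Labor force = 168.24 + 6.26 = 174.50 million.
Numerator = 6.26 + 1.22 + 5.54 = 13.02 million.
Denominator = 174.50 + 1.22 = 175.72 million.
Broad rate = 13.02 / 175.72 = 7.41%.
Headline unemployment rate = 6.26 / 174.50 = 3.59%.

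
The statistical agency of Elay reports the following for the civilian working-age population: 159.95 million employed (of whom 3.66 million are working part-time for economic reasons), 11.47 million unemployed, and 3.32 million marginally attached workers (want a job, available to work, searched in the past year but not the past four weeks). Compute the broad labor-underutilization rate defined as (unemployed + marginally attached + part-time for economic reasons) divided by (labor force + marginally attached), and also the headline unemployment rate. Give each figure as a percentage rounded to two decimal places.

Broad underutilization rate ≈ 10.56%; headline unemployment rate ≈ 6.69%.

Labor force = 159.95 + 11.47 = 171.42 million.
Numerator = 11.47 + 3.32 + 3.66 = 18.45 million.
Denominator = 171.42 + 3.32 = 174.74 million.
Broad rate = 18.45 / 174.74 = 10.56%.
Headline unemployment rate = 11.47 / 171.42 = 6.69%.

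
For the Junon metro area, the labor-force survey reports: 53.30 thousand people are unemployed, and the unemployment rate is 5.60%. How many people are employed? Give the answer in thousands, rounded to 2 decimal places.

Labor force = U / u = 53.30 / 0.0560 ≈ 951.79 thousand.
Employed = labor force − unemployed = 951.79 − 53.30 = 898.49 thousand.

About 898.49 thousand are employed.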